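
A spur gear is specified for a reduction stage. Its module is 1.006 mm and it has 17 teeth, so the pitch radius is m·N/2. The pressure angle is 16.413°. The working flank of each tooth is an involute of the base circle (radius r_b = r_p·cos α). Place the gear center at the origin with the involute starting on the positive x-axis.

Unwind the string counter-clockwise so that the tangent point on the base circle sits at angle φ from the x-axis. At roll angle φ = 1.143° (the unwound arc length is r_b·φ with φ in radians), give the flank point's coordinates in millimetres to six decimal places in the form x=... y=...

x=8.204178 y=0.000022

pitch radius r_p = m·N/2 = 1.006·17/2 = 8.551000
base radius r_b = r_p·cos α = 8.551000·cos 16.413° = 8.202546
roll angle φ = 1.143° = 0.01994911 rad
x = r_b·(cos φ + φ·sin φ) = 8.202546·(0.99980102 + 0.01994911·0.01994779) = 8.204178
y = r_b·(sin φ − φ·cos φ) = 8.202546·(0.01994779 − 0.01994911·0.99980102) = 0.000022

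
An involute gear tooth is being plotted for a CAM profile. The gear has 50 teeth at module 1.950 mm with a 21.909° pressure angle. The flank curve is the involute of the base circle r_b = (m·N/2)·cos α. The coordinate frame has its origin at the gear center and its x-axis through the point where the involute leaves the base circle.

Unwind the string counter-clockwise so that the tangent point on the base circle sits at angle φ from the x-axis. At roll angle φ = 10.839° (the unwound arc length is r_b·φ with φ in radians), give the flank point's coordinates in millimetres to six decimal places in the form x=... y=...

pitch radius r_p = m·N/2 = 1.950·50/2 = 48.750000
base radius r_b = r_p·cos α = 48.750000·cos 21.909° = 45.229161
roll angle φ = 10.839° = 0.18917624 rad
x = r_b·(cos φ + φ·sin φ) = 45.229161·(0.98215948 + 0.18917624·0.18804989) = 46.031257
y = r_b·(sin φ − φ·cos φ) = 45.229161·(0.18804989 − 0.18917624·0.98215948) = 0.101705

x=46.031257 y=0.101705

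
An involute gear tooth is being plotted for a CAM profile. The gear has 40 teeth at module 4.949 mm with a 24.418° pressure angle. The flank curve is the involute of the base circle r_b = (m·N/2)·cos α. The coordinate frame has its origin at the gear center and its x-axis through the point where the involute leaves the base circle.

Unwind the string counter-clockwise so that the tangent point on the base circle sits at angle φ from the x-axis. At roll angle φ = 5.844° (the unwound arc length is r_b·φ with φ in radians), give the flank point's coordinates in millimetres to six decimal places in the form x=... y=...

x=90.594211 y=0.031845

pitch radius r_p = m·N/2 = 4.949·40/2 = 98.980000
base radius r_b = r_p·cos α = 98.980000·cos 24.418° = 90.126619
roll angle φ = 5.844° = 0.10199704 rad
x = r_b·(cos φ + φ·sin φ) = 90.126619·(0.99480281 + 0.10199704·0.10182028) = 90.594211
y = r_b·(sin φ − φ·cos φ) = 90.126619·(0.10182028 − 0.10199704·0.99480281) = 0.031845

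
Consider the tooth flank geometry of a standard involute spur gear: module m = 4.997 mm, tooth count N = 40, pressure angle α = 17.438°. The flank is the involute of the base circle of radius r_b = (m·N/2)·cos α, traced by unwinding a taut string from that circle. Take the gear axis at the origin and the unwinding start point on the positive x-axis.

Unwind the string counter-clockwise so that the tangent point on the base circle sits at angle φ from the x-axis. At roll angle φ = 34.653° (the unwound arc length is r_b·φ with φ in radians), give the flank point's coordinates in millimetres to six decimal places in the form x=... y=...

x=111.222973 y=6.777507

pitch radius r_p = m·N/2 = 4.997·40/2 = 99.940000
base radius r_b = r_p·cos α = 99.940000·cos 17.438° = 95.346936
roll angle φ = 34.653° = 0.60480895 rad
x = r_b·(cos φ + φ·sin φ) = 95.346936·(0.82261075 + 0.60480895·0.56860492) = 111.222973
y = r_b·(sin φ − φ·cos φ) = 95.346936·(0.56860492 − 0.60480895·0.82261075) = 6.777507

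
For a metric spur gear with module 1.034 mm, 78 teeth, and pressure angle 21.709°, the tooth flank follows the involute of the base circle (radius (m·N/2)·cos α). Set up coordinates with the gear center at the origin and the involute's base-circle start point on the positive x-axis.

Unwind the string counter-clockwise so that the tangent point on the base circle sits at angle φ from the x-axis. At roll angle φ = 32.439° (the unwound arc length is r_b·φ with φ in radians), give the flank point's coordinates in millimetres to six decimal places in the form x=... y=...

x=42.997915 y=2.194641

pitch radius r_p = m·N/2 = 1.034·78/2 = 40.326000
base radius r_b = r_p·cos α = 40.326000·cos 21.709° = 37.465857
roll angle φ = 32.439° = 0.56616736 rad
x = r_b·(cos φ + φ·sin φ) = 37.465857·(0.84396300 + 0.56616736·0.53640139) = 42.997915
y = r_b·(sin φ − φ·cos φ) = 37.465857·(0.53640139 − 0.56616736·0.84396300) = 2.194641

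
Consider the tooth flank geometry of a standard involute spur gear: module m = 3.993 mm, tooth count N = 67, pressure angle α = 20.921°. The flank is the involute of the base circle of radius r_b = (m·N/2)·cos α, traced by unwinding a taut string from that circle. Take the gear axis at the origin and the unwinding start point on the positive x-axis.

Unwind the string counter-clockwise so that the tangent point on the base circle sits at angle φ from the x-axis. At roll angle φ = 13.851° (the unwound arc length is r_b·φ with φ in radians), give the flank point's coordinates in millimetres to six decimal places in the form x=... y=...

x=128.544665 y=0.584978

pitch radius r_p = m·N/2 = 3.993·67/2 = 133.765500
base radius r_b = r_p·cos α = 133.765500·cos 20.921° = 124.946830
roll angle φ = 13.851° = 0.24174555 rad
x = r_b·(cos φ + φ·sin φ) = 124.946830·(0.97092157 + 0.24174555·0.23939779) = 128.544665
y = r_b·(sin φ − φ·cos φ) = 124.946830·(0.23939779 − 0.24174555·0.97092157) = 0.584978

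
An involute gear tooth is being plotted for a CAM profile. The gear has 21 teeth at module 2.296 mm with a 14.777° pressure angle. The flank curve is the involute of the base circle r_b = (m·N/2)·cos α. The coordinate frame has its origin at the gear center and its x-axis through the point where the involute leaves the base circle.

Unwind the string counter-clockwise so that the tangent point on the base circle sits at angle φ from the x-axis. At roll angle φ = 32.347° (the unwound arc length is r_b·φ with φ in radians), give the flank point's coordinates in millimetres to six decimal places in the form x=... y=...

pitch radius r_p = m·N/2 = 2.296·21/2 = 24.108000
base radius r_b = r_p·cos α = 24.108000·cos 14.777° = 23.310648
roll angle φ = 32.347° = 0.56456165 rad
x = r_b·(cos φ + φ·sin φ) = 23.310648·(0.84482322 + 0.56456165·0.53504554) = 26.734736
y = r_b·(sin φ − φ·cos φ) = 23.310648·(0.53504554 − 0.56456165·0.84482322) = 1.354133

x=26.734736 y=1.354133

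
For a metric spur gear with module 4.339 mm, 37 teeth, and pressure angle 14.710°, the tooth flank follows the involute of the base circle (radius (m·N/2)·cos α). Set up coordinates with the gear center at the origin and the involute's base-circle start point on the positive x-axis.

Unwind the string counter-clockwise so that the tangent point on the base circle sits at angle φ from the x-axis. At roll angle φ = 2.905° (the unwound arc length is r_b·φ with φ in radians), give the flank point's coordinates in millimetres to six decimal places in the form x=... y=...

x=77.740207 y=0.003372

pitch radius r_p = m·N/2 = 4.339·37/2 = 80.271500
base radius r_b = r_p·cos α = 80.271500·cos 14.710° = 77.640477
roll angle φ = 2.905° = 0.05070181 rad
x = r_b·(cos φ + φ·sin φ) = 77.640477·(0.99871494 + 0.05070181·0.05068009) = 77.740207
y = r_b·(sin φ − φ·cos φ) = 77.640477·(0.05068009 − 0.05070181·0.99871494) = 0.003372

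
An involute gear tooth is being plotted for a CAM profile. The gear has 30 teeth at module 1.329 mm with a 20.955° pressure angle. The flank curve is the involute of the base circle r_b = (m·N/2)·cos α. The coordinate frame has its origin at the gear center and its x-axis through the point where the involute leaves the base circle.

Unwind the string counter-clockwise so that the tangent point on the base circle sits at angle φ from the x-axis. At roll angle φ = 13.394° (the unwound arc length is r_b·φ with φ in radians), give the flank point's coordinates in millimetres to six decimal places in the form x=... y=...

pitch radius r_p = m·N/2 = 1.329·30/2 = 19.935000
base radius r_b = r_p·cos α = 19.935000·cos 20.955° = 18.616531
roll angle φ = 13.394° = 0.23376940 rad
x = r_b·(cos φ + φ·sin φ) = 18.616531·(0.97280014 + 0.23376940·0.23164603) = 19.118282
y = r_b·(sin φ − φ·cos φ) = 18.616531·(0.23164603 − 0.23376940·0.97280014) = 0.078843

x=19.118282 y=0.078843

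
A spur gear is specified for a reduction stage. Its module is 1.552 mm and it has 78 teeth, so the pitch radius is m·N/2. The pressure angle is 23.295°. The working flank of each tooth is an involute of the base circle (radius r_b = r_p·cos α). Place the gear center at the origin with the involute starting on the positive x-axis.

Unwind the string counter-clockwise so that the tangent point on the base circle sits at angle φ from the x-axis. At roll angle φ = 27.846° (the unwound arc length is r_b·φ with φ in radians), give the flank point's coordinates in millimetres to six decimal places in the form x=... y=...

pitch radius r_p = m·N/2 = 1.552·78/2 = 60.528000
base radius r_b = r_p·cos α = 60.528000·cos 23.295° = 55.593812
roll angle φ = 27.846° = 0.48600438 rad
x = r_b·(cos φ + φ·sin φ) = 55.593812·(0.88420625 + 0.48600438·0.46709668) = 61.776804
y = r_b·(sin φ − φ·cos φ) = 55.593812·(0.46709668 − 0.48600438·0.88420625) = 2.077461

x=61.776804 y=2.077461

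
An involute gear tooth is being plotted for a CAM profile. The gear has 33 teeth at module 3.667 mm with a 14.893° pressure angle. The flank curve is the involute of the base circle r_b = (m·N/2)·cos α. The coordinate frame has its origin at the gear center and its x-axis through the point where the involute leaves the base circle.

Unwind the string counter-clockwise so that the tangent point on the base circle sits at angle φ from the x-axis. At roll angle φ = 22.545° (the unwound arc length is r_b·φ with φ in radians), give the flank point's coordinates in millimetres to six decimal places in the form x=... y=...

pitch radius r_p = m·N/2 = 3.667·33/2 = 60.505500
base radius r_b = r_p·cos α = 60.505500·cos 14.893° = 58.472968
roll angle φ = 22.545° = 0.39348448 rad
x = r_b·(cos φ + φ·sin φ) = 58.472968·(0.92357869 + 0.39348448·0.38340893) = 62.825939
y = r_b·(sin φ − φ·cos φ) = 58.472968·(0.38340893 − 0.39348448·0.92357869) = 1.169170

x=62.825939 y=1.169170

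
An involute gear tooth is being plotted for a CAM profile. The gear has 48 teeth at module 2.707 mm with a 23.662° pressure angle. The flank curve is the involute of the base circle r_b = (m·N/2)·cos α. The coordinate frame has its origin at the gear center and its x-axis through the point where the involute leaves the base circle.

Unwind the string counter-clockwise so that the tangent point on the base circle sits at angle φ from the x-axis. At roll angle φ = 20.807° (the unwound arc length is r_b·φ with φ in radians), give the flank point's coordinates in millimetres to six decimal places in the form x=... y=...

x=63.301436 y=0.937481

pitch radius r_p = m·N/2 = 2.707·48/2 = 64.968000
base radius r_b = r_p·cos α = 64.968000·cos 23.662° = 59.506074
roll angle φ = 20.807° = 0.36315066 rad
x = r_b·(cos φ + φ·sin φ) = 59.506074·(0.93478228 + 0.36315066·0.35522117) = 63.301436
y = r_b·(sin φ − φ·cos φ) = 59.506074·(0.35522117 − 0.36315066·0.93478228) = 0.937481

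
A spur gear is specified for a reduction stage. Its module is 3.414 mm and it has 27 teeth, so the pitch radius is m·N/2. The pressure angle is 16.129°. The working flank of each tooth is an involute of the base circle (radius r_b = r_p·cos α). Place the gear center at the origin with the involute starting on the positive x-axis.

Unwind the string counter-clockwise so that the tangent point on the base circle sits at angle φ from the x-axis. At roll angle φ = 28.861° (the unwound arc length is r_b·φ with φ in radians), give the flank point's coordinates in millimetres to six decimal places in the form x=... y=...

pitch radius r_p = m·N/2 = 3.414·27/2 = 46.089000
base radius r_b = r_p·cos α = 46.089000·cos 16.129° = 44.274876
roll angle φ = 28.861° = 0.50371948 rad
x = r_b·(cos φ + φ·sin φ) = 44.274876·(0.87579328 + 0.50371948·0.48268636) = 49.540567
y = r_b·(sin φ − φ·cos φ) = 44.274876·(0.48268636 − 0.50371948·0.87579328) = 1.838834

x=49.540567 y=1.838834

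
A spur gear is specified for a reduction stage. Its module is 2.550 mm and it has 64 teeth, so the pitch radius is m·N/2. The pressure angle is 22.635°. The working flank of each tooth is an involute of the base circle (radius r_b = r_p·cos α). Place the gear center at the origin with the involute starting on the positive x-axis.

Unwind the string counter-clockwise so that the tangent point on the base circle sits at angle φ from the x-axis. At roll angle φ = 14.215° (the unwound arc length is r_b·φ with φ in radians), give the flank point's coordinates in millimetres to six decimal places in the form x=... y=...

x=77.597158 y=0.381027

pitch radius r_p = m·N/2 = 2.550·64/2 = 81.600000
base radius r_b = r_p·cos α = 81.600000·cos 22.635° = 75.314784
roll angle φ = 14.215° = 0.24809855 rad
x = r_b·(cos φ + φ·sin φ) = 75.314784·(0.96938110 + 0.24809855·0.24556118) = 77.597158
y = r_b·(sin φ − φ·cos φ) = 75.314784·(0.24556118 − 0.24809855·0.96938110) = 0.381027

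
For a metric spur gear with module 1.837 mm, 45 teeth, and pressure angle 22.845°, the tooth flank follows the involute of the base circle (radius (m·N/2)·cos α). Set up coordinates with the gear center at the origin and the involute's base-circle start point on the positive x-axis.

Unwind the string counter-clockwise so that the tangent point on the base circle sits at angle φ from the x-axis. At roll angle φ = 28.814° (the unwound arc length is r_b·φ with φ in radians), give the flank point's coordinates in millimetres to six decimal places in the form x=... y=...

pitch radius r_p = m·N/2 = 1.837·45/2 = 41.332500
base radius r_b = r_p·cos α = 41.332500·cos 22.845° = 38.090317
roll angle φ = 28.814° = 0.50289917 rad
x = r_b·(cos φ + φ·sin φ) = 38.090317·(0.87618894 + 0.50289917·0.48196778) = 42.606691
y = r_b·(sin φ − φ·cos φ) = 38.090317·(0.48196778 − 0.50289917·0.87618894) = 1.574391

x=42.606691 y=1.574391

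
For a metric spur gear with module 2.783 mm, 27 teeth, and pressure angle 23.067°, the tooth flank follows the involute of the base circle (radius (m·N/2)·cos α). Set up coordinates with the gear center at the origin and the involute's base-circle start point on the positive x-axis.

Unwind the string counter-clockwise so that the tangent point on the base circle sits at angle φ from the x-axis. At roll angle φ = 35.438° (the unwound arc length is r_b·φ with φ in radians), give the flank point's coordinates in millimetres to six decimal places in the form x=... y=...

x=40.559414 y=2.623431

pitch radius r_p = m·N/2 = 2.783·27/2 = 37.570500
base radius r_b = r_p·cos α = 37.570500·cos 23.067° = 34.566638
roll angle φ = 35.438° = 0.61850978 rad
x = r_b·(cos φ + φ·sin φ) = 34.566638·(0.81474342 + 0.61850978·0.57982166) = 40.559414
y = r_b·(sin φ − φ·cos φ) = 34.566638·(0.57982166 − 0.61850978·0.81474342) = 2.623431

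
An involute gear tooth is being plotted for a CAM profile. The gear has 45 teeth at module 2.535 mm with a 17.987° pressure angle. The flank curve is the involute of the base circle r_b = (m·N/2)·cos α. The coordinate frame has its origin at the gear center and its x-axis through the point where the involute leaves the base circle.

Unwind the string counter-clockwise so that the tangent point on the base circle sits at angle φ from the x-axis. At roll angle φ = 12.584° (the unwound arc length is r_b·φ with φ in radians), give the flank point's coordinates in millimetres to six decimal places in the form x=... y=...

pitch radius r_p = m·N/2 = 2.535·45/2 = 57.037500
base radius r_b = r_p·cos α = 57.037500·cos 17.987° = 54.249884
roll angle φ = 12.584° = 0.21963223 rad
x = r_b·(cos φ + φ·sin φ) = 54.249884·(0.97597764 + 0.21963223·0.21787071) = 55.542608
y = r_b·(sin φ − φ·cos φ) = 54.249884·(0.21787071 − 0.21963223·0.97597764) = 0.190664

x=55.542608 y=0.190664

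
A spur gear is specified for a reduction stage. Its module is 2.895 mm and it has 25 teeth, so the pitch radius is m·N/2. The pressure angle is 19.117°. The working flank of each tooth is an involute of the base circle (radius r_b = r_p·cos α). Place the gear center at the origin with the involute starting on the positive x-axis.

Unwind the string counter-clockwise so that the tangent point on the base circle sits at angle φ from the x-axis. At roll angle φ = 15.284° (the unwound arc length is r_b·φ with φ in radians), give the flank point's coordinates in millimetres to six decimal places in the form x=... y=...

x=35.386793 y=0.214808

pitch radius r_p = m·N/2 = 2.895·25/2 = 36.187500
base radius r_b = r_p·cos α = 36.187500·cos 19.117° = 34.191824
roll angle φ = 15.284° = 0.26675612 rad
x = r_b·(cos φ + φ·sin φ) = 34.191824·(0.96463107 + 0.26675612·0.26360368) = 35.386793
y = r_b·(sin φ − φ·cos φ) = 34.191824·(0.26360368 − 0.26675612·0.96463107) = 0.214808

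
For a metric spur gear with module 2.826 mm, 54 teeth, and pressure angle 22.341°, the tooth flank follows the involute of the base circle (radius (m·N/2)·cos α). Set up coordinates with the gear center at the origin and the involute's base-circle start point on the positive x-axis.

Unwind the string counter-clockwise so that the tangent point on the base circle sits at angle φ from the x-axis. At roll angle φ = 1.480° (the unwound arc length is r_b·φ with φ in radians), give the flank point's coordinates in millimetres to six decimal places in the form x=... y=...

pitch radius r_p = m·N/2 = 2.826·54/2 = 76.302000
base radius r_b = r_p·cos α = 76.302000·cos 22.341° = 70.574615
roll angle φ = 1.480° = 0.02583087 rad
x = r_b·(cos φ + φ·sin φ) = 70.574615·(0.99966640 + 0.02583087·0.02582800) = 70.598156
y = r_b·(sin φ − φ·cos φ) = 70.574615·(0.02582800 − 0.02583087·0.99966640) = 0.000405

x=70.598156 y=0.000405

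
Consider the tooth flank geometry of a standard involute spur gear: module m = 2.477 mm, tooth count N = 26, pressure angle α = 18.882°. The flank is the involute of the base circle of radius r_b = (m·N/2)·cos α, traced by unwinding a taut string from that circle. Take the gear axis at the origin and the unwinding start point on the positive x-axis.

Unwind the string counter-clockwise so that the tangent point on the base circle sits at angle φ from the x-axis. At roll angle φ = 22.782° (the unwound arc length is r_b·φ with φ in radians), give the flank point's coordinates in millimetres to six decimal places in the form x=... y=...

pitch radius r_p = m·N/2 = 2.477·26/2 = 32.201000
base radius r_b = r_p·cos α = 32.201000·cos 18.882° = 30.468170
roll angle φ = 22.782° = 0.39762091 rad
x = r_b·(cos φ + φ·sin φ) = 30.468170·(0.92198485 + 0.39762091·0.38722596) = 32.782349
y = r_b·(sin φ − φ·cos φ) = 30.468170·(0.38722596 − 0.39762091·0.92198485) = 0.628421

x=32.782349 y=0.628421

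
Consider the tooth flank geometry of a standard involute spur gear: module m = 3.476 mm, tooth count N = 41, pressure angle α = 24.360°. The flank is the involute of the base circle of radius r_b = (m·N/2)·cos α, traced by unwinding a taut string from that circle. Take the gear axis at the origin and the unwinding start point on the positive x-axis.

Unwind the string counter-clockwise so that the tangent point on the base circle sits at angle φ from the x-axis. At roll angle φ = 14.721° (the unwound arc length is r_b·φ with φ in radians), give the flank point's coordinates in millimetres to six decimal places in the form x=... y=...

pitch radius r_p = m·N/2 = 3.476·41/2 = 71.258000
base radius r_b = r_p·cos α = 71.258000·cos 24.360° = 64.914031
roll angle φ = 14.721° = 0.25692992 rad
x = r_b·(cos φ + φ·sin φ) = 64.914031·(0.96717468 + 0.25692992·0.25411245) = 67.021386
y = r_b·(sin φ − φ·cos φ) = 64.914031·(0.25411245 − 0.25692992·0.96717468) = 0.364579

x=67.021386 y=0.364579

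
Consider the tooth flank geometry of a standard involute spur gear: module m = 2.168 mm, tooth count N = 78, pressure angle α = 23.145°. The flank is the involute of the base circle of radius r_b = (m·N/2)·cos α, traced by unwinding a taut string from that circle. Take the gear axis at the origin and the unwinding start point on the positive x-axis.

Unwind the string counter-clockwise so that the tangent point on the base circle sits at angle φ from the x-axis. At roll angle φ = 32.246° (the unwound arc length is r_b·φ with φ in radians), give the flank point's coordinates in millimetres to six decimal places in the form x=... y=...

pitch radius r_p = m·N/2 = 2.168·78/2 = 84.552000
base radius r_b = r_p·cos α = 84.552000·cos 23.145° = 77.746669
roll angle φ = 32.246° = 0.56279887 rad
x = r_b·(cos φ + φ·sin φ) = 77.746669·(0.84576507 + 0.56279887·0.53355547) = 89.101531
y = r_b·(sin φ − φ·cos φ) = 77.746669·(0.53355547 − 0.56279887·0.84576507) = 4.475086

x=89.101531 y=4.475086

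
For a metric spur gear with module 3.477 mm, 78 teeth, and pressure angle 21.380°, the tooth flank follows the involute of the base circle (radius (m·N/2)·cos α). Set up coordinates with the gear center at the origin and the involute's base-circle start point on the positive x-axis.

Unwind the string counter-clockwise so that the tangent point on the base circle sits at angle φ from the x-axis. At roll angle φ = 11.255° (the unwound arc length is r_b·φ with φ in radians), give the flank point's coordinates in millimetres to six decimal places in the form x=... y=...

x=128.684014 y=0.317815

pitch radius r_p = m·N/2 = 3.477·78/2 = 135.603000
base radius r_b = r_p·cos α = 135.603000·cos 21.380° = 126.271225
roll angle φ = 11.255° = 0.19643681 rad
x = r_b·(cos φ + φ·sin φ) = 126.271225·(0.98076825 + 0.19643681·0.19517591) = 128.684014
y = r_b·(sin φ − φ·cos φ) = 126.271225·(0.19517591 − 0.19643681·0.98076825) = 0.317815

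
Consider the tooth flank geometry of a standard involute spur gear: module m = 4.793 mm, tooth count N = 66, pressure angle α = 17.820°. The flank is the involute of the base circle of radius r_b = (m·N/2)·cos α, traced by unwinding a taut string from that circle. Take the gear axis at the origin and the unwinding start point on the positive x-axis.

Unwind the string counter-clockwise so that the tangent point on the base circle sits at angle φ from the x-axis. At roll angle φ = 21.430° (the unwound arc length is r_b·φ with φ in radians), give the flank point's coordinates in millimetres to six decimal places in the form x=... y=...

pitch radius r_p = m·N/2 = 4.793·66/2 = 158.169000
base radius r_b = r_p·cos α = 158.169000·cos 17.820° = 150.580467
roll angle φ = 21.430° = 0.37402406 rad
x = r_b·(cos φ + φ·sin φ) = 150.580467·(0.93086464 + 0.37402406·0.36536423) = 160.747608
y = r_b·(sin φ − φ·cos φ) = 150.580467·(0.36536423 − 0.37402406·0.93086464) = 2.589753

x=160.747608 y=2.589753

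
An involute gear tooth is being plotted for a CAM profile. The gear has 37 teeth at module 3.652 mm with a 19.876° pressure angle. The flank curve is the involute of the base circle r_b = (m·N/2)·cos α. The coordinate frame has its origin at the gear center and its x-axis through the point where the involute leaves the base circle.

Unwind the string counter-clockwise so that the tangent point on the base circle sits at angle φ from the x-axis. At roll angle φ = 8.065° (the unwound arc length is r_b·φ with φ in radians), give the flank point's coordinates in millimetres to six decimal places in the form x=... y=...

pitch radius r_p = m·N/2 = 3.652·37/2 = 67.562000
base radius r_b = r_p·cos α = 67.562000·cos 19.876° = 63.537374
roll angle φ = 8.065° = 0.14076080 rad
x = r_b·(cos φ + φ·sin φ) = 63.537374·(0.99010954 + 0.14076080·0.14029643) = 64.163711
y = r_b·(sin φ − φ·cos φ) = 63.537374·(0.14029643 − 0.14076080·0.99010954) = 0.058951

x=64.163711 y=0.058951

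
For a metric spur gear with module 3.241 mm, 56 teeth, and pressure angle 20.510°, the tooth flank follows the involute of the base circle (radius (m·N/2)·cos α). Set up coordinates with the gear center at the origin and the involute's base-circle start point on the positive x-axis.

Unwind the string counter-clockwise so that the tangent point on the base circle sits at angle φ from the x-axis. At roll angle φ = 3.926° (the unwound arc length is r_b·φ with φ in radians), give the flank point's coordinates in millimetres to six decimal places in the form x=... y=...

x=85.194882 y=0.009111

pitch radius r_p = m·N/2 = 3.241·56/2 = 90.748000
base radius r_b = r_p·cos α = 90.748000·cos 20.510° = 84.995580
roll angle φ = 3.926° = 0.06852163 rad
x = r_b·(cos φ + φ·sin φ) = 84.995580·(0.99765331 + 0.06852163·0.06846802) = 85.194882
y = r_b·(sin φ − φ·cos φ) = 84.995580·(0.06846802 − 0.06852163·0.99765331) = 0.009111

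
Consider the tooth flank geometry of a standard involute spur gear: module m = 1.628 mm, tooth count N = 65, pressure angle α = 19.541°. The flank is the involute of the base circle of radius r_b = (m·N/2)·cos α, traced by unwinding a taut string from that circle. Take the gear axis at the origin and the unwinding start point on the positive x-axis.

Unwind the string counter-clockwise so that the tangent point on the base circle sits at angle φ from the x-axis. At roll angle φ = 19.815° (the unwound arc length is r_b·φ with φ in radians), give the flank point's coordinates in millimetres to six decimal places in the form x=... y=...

x=52.755799 y=0.679304

pitch radius r_p = m·N/2 = 1.628·65/2 = 52.910000
base radius r_b = r_p·cos α = 52.910000·cos 19.541° = 49.862510
roll angle φ = 19.815° = 0.34583699 rad
x = r_b·(cos φ + φ·sin φ) = 49.862510·(0.94079206 + 0.34583699·0.33898423) = 52.755799
y = r_b·(sin φ − φ·cos φ) = 49.862510·(0.33898423 − 0.34583699·0.94079206) = 0.679304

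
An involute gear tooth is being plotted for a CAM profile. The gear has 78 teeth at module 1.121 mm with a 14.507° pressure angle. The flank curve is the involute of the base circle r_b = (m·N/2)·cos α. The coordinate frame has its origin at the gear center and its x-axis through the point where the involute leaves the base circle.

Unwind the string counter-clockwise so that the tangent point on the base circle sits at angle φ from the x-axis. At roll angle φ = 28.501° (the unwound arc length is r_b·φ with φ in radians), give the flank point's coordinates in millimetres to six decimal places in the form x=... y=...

x=47.242123 y=1.693966

pitch radius r_p = m·N/2 = 1.121·78/2 = 43.719000
base radius r_b = r_p·cos α = 43.719000·cos 14.507° = 42.325109
roll angle φ = 28.501° = 0.49743629 rad
x = r_b·(cos φ + φ·sin φ) = 42.325109·(0.87880878 + 0.49743629·0.47717410) = 47.242123
y = r_b·(sin φ − φ·cos φ) = 42.325109·(0.47717410 − 0.49743629·0.87880878) = 1.693966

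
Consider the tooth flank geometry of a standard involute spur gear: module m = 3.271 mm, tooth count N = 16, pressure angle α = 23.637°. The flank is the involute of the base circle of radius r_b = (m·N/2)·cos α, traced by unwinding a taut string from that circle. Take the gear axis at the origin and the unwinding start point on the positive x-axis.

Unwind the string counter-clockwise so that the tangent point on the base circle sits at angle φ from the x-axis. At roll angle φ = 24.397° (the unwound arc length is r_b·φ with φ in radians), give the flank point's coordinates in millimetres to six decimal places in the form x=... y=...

pitch radius r_p = m·N/2 = 3.271·16/2 = 26.168000
base radius r_b = r_p·cos α = 26.168000·cos 23.637° = 23.972610
roll angle φ = 24.397° = 0.42580798 rad
x = r_b·(cos φ + φ·sin φ) = 23.972610·(0.91070529 + 0.42580798·0.41305675) = 26.048353
y = r_b·(sin φ − φ·cos φ) = 23.972610·(0.41305675 − 0.42580798·0.91070529) = 0.605816

x=26.048353 y=0.605816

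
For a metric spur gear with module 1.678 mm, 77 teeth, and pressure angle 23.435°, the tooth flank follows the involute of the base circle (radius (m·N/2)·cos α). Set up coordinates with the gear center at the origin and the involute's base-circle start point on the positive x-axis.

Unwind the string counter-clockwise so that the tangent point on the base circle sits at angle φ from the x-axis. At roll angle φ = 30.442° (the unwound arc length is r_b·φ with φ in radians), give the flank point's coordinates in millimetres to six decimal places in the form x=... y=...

pitch radius r_p = m·N/2 = 1.678·77/2 = 64.603000
base radius r_b = r_p·cos α = 64.603000·cos 23.435° = 59.274018
roll angle φ = 30.442° = 0.53131313 rad
x = r_b·(cos φ + φ·sin φ) = 59.274018·(0.86214250 + 0.53131313·0.50666588) = 67.059111
y = r_b·(sin φ − φ·cos φ) = 59.274018·(0.50666588 − 0.53131313·0.86214250) = 2.880614

x=67.059111 y=2.880614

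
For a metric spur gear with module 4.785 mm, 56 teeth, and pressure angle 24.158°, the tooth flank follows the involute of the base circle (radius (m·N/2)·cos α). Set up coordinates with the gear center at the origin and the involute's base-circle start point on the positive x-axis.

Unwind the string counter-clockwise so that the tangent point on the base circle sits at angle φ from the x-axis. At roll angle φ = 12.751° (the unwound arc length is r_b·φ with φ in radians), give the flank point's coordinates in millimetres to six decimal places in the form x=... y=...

pitch radius r_p = m·N/2 = 4.785·56/2 = 133.980000
base radius r_b = r_p·cos α = 133.980000·cos 24.158° = 122.246080
roll angle φ = 12.751° = 0.22254693 rad
x = r_b·(cos φ + φ·sin φ) = 122.246080·(0.97533847 + 0.22254693·0.22071446) = 125.235949
y = r_b·(sin φ − φ·cos φ) = 122.246080·(0.22071446 − 0.22254693·0.97533847) = 0.446916

x=125.235949 y=0.446916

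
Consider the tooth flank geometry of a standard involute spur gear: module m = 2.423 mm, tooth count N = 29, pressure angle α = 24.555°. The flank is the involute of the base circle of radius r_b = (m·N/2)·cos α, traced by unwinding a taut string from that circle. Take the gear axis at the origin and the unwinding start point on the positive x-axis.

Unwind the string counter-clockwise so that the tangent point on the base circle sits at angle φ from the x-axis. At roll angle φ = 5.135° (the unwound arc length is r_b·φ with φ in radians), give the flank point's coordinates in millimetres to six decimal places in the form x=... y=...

x=32.084205 y=0.007662

pitch radius r_p = m·N/2 = 2.423·29/2 = 35.133500
base radius r_b = r_p·cos α = 35.133500·cos 24.555° = 31.956124
roll angle φ = 5.135° = 0.08962266 rad
x = r_b·(cos φ + φ·sin φ) = 31.956124·(0.99598658 + 0.08962266·0.08950273) = 32.084205
y = r_b·(sin φ − φ·cos φ) = 31.956124·(0.08950273 − 0.08962266·0.99598658) = 0.007662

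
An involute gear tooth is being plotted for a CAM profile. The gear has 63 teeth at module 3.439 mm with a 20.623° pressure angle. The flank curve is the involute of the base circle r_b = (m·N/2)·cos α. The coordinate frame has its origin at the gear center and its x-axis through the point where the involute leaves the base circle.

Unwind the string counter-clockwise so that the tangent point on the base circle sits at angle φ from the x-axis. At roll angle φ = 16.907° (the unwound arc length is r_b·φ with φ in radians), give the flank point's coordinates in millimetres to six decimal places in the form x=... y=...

x=105.705056 y=0.860805

pitch radius r_p = m·N/2 = 3.439·63/2 = 108.328500
base radius r_b = r_p·cos α = 108.328500·cos 20.623° = 101.386617
roll angle φ = 16.907° = 0.29508282 rad
x = r_b·(cos φ + φ·sin φ) = 101.386617·(0.95677806 + 0.29508282·0.29081909) = 105.705056
y = r_b·(sin φ − φ·cos φ) = 101.386617·(0.29081909 − 0.29508282·0.95677806) = 0.860805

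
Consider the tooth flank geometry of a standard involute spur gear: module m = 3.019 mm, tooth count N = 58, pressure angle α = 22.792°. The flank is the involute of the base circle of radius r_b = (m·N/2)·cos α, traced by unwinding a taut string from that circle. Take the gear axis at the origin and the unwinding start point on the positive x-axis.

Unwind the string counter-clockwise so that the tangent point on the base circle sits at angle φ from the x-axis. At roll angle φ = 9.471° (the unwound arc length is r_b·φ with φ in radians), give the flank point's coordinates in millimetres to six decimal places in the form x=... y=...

x=81.809986 y=0.121189

pitch radius r_p = m·N/2 = 3.019·58/2 = 87.551000
base radius r_b = r_p·cos α = 87.551000·cos 22.792° = 80.714777
roll angle φ = 9.471° = 0.16530013 rad
x = r_b·(cos φ + φ·sin φ) = 80.714777·(0.98636901 + 0.16530013·0.16454838) = 81.809986
y = r_b·(sin φ − φ·cos φ) = 80.714777·(0.16454838 − 0.16530013·0.98636901) = 0.121189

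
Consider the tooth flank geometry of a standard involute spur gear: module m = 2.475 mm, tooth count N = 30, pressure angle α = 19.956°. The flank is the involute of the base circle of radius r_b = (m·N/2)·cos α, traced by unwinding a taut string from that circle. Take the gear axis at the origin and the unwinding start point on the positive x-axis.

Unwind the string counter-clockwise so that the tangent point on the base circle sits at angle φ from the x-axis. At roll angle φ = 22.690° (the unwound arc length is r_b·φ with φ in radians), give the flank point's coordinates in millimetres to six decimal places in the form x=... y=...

pitch radius r_p = m·N/2 = 2.475·30/2 = 37.125000
base radius r_b = r_p·cos α = 37.125000·cos 19.956° = 34.895829
roll angle φ = 22.690° = 0.39601521 rad
x = r_b·(cos φ + φ·sin φ) = 34.895829·(0.92260543 + 0.39601521·0.38574502) = 37.525800
y = r_b·(sin φ − φ·cos φ) = 34.895829·(0.38574502 − 0.39601521·0.92260543) = 0.711151

x=37.525800 y=0.711151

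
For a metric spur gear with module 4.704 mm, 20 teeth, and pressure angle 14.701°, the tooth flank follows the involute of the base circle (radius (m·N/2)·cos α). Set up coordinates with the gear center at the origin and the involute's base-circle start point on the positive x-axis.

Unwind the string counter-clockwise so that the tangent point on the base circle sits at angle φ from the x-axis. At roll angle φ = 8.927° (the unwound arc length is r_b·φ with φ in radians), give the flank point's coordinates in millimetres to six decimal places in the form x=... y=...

x=46.048985 y=0.057225

pitch radius r_p = m·N/2 = 4.704·20/2 = 47.040000
base radius r_b = r_p·cos α = 47.040000·cos 14.701° = 45.500067
roll angle φ = 8.927° = 0.15580554 rad
x = r_b·(cos φ + φ·sin φ) = 45.500067·(0.98788685 + 0.15580554·0.15517593) = 46.048985
y = r_b·(sin φ − φ·cos φ) = 45.500067·(0.15517593 − 0.15580554·0.98788685) = 0.057225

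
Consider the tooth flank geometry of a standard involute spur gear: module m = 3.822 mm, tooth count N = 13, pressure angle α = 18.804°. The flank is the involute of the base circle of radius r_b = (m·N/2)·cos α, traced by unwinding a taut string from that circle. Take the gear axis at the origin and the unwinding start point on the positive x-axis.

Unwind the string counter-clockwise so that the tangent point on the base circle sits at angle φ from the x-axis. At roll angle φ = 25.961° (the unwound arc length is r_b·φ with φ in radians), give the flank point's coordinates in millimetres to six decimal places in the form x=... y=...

pitch radius r_p = m·N/2 = 3.822·13/2 = 24.843000
base radius r_b = r_p·cos α = 24.843000·cos 18.804° = 23.517049
roll angle φ = 25.961° = 0.45310493 rad
x = r_b·(cos φ + φ·sin φ) = 23.517049·(0.89909223 + 0.45310493·0.43775926) = 25.808623
y = r_b·(sin φ − φ·cos φ) = 23.517049·(0.43775926 − 0.45310493·0.89909223) = 0.714357

x=25.808623 y=0.714357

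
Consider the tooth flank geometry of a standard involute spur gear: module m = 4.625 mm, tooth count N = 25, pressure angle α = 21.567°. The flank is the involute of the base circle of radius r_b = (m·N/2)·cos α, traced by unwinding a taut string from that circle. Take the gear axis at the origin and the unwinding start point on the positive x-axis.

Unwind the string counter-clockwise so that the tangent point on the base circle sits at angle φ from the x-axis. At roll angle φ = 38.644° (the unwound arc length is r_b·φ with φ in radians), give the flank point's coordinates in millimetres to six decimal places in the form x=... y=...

x=64.637880 y=5.252548

pitch radius r_p = m·N/2 = 4.625·25/2 = 57.812500
base radius r_b = r_p·cos α = 57.812500·cos 21.567° = 53.764952
roll angle φ = 38.644° = 0.67446504 rad
x = r_b·(cos φ + φ·sin φ) = 53.764952·(0.78104114 + 0.67446504·0.62447958) = 64.637880
y = r_b·(sin φ − φ·cos φ) = 53.764952·(0.62447958 − 0.67446504·0.78104114) = 5.252548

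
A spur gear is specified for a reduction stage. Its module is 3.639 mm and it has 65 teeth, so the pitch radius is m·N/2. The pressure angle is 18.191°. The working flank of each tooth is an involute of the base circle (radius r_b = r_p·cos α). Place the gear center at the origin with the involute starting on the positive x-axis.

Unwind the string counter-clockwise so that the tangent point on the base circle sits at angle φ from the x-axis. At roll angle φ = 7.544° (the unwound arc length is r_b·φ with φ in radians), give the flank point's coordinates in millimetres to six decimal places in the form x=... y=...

pitch radius r_p = m·N/2 = 3.639·65/2 = 118.267500
base radius r_b = r_p·cos α = 118.267500·cos 18.191° = 112.356621
roll angle φ = 7.544° = 0.13166764 rad
x = r_b·(cos φ + φ·sin φ) = 112.356621·(0.99134433 + 0.13166764·0.13128753) = 113.326331
y = r_b·(sin φ − φ·cos φ) = 112.356621·(0.13128753 − 0.13166764·0.99134433) = 0.085342

x=113.326331 y=0.085342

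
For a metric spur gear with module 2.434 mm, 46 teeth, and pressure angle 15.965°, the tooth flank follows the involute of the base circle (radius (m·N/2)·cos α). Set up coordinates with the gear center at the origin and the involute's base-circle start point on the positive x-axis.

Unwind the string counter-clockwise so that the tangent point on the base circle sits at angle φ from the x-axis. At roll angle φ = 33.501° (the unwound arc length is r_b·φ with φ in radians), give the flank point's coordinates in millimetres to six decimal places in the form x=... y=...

x=62.251617 y=3.465209

pitch radius r_p = m·N/2 = 2.434·46/2 = 55.982000
base radius r_b = r_p·cos α = 55.982000·cos 15.965° = 53.822768
roll angle φ = 33.501° = 0.58470275 rad
x = r_b·(cos φ + φ·sin φ) = 53.822768·(0.83387619 + 0.58470275·0.55195154) = 62.251617
y = r_b·(sin φ − φ·cos φ) = 53.822768·(0.55195154 − 0.58470275·0.83387619) = 3.465209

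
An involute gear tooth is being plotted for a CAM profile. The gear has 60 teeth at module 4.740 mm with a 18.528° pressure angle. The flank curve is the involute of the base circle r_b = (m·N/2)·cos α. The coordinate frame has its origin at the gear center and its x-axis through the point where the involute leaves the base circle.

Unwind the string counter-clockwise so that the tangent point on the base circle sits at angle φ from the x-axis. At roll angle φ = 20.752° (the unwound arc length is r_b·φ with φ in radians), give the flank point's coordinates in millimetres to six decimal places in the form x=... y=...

x=143.385247 y=2.107502

pitch radius r_p = m·N/2 = 4.740·60/2 = 142.200000
base radius r_b = r_p·cos α = 142.200000·cos 18.528° = 134.829558
roll angle φ = 20.752° = 0.36219073 rad
x = r_b·(cos φ + φ·sin φ) = 134.829558·(0.93512284 + 0.36219073·0.35432368) = 143.385247
y = r_b·(sin φ − φ·cos φ) = 134.829558·(0.35432368 − 0.36219073·0.93512284) = 2.107502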